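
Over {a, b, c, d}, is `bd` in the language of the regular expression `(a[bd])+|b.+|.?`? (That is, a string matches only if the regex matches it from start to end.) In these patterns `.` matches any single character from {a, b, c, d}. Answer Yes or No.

Yes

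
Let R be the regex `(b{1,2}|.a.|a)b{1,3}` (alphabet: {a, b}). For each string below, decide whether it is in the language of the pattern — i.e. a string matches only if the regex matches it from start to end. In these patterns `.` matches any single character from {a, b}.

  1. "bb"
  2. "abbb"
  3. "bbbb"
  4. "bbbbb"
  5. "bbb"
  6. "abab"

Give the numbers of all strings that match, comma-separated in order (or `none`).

1, 2, 3, 4, 5

1 → match
2 → match
3 → match
4 → match
5 → match
6 → no match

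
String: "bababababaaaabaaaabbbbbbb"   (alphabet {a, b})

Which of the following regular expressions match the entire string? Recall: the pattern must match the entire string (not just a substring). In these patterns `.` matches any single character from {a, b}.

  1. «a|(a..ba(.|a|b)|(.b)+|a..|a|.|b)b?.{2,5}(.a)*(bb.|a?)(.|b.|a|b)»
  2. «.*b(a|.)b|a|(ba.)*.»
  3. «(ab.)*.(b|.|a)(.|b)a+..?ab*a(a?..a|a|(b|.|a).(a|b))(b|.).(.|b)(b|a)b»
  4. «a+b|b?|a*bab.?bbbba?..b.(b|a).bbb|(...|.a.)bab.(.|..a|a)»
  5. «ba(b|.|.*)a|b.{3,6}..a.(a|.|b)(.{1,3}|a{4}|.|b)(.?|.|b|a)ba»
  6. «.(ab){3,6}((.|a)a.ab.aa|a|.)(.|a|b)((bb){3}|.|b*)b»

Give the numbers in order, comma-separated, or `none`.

2, 6

1 → no match
2 → match
3 → no match
4 → no match
5 → no match
6 → match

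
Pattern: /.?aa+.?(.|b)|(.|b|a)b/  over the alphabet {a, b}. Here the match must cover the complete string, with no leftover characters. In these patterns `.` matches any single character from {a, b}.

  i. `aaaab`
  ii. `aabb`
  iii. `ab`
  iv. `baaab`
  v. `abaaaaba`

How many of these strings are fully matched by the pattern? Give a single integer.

i → match
ii → match
iii → match
iv → match
v → no match
Total matched: 4

4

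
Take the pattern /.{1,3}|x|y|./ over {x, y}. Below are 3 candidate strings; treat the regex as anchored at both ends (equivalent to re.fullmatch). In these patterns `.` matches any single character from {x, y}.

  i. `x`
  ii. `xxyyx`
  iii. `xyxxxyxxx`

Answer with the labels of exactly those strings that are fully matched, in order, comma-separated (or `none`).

i

i → match
ii → no match
iii → no match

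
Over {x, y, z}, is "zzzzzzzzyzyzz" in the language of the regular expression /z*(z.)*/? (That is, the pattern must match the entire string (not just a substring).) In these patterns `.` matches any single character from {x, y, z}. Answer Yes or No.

Yes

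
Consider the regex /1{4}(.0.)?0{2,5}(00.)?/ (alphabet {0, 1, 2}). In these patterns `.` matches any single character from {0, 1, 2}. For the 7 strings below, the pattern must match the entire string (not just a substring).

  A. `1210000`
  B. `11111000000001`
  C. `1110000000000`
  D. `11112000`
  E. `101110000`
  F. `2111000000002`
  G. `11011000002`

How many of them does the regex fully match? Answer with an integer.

1

A → no match
B → match
C → no match
D → no match
E → no match
F → no match — must start with `1`
G → no match
Total matched: 1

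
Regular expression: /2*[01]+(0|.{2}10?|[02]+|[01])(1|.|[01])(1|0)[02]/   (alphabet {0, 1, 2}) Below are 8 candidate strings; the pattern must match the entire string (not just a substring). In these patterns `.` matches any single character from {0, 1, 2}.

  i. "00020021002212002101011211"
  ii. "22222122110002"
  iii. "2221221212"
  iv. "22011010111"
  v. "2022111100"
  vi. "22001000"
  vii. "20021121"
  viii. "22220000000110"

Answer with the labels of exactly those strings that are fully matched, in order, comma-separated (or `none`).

iii, vi, viii

i → no match
ii → no match
iii → match
iv → no match
v → no match
vi → match
vii → no match
viii → match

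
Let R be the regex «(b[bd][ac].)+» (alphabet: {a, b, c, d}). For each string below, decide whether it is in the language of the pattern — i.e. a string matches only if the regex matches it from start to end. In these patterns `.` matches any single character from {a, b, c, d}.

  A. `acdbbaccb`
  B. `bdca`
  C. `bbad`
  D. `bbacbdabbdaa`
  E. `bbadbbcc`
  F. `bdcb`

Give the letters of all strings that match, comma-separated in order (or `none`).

A → no match — must start with `b`
B → match
C → match
D → match
E → match
F → match

B, C, D, E, F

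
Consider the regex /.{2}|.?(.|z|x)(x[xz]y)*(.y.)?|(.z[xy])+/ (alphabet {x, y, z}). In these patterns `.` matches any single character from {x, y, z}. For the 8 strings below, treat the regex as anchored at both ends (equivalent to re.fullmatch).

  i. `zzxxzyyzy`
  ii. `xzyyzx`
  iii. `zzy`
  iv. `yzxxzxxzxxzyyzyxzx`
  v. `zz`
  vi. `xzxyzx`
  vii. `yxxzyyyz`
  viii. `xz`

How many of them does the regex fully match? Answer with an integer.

i → match
ii → match
iii → match
iv → match
v → match
vi → match
vii → match
viii → match
Total matched: 8

8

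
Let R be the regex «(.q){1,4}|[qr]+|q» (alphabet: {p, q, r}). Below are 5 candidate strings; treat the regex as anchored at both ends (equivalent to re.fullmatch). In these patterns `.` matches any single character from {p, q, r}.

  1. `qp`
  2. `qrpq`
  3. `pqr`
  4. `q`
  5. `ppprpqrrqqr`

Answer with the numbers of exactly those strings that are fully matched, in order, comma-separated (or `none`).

1. `qp` → no match
2. `qrpq` → no match
3. `pqr` → no match
4. `q` → match
5. `ppprpqrrqqr` → no match

4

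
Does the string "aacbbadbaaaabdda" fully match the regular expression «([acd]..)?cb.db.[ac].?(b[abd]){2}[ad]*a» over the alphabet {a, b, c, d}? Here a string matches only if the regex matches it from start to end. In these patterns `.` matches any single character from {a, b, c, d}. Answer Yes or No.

No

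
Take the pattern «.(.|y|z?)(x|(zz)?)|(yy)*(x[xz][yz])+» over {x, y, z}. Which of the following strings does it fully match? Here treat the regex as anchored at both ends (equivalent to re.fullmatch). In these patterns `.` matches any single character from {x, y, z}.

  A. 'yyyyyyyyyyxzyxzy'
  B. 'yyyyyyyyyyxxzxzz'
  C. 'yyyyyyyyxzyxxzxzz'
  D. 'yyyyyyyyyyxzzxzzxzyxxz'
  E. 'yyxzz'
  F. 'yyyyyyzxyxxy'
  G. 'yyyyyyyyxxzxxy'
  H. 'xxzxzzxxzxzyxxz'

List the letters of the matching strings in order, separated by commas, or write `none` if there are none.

A → match
B → match
C → match
D → match
E → match
F → no match
G → match
H → match

A, B, C, D, E, G, H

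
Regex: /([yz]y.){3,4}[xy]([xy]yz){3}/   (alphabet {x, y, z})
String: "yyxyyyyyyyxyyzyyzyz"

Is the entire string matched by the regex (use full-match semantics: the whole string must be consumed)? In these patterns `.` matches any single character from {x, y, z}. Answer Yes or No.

No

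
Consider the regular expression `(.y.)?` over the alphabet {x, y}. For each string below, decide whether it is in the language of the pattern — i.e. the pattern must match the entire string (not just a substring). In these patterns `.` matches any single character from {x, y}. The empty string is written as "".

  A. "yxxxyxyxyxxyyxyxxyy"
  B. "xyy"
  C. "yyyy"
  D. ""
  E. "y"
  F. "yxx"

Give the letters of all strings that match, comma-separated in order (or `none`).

A → no match
B → match
C → no match
D → match
E → no match
F → no match

B, D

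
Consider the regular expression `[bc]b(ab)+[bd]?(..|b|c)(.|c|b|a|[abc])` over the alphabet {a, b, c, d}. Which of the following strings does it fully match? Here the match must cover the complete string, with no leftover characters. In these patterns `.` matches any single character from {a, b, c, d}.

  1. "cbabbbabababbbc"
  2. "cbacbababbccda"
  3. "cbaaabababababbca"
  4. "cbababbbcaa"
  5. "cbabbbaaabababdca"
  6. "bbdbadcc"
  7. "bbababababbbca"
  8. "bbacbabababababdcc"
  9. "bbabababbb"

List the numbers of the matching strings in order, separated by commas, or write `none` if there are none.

1 → no match
2 → no match
3 → no match
4 → no match
5 → no match
6 → no match
7 → match
8 → no match
9 → match

7, 9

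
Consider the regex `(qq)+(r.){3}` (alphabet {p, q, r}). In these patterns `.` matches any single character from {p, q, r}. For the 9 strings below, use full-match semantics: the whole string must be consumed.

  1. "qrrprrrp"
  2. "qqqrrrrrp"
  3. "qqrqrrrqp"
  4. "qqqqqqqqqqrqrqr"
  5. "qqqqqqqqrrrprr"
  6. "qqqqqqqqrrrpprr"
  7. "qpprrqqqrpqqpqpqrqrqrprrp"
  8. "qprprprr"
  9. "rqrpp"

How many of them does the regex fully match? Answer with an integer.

1 → no match — must start with "qq"
2 → no match
3 → no match
4 → no match
5 → match
6 → no match
7 → no match — must start with "qq"
8 → no match — must start with "qq"
9 → no match — must start with "qq"
Total matched: 1

1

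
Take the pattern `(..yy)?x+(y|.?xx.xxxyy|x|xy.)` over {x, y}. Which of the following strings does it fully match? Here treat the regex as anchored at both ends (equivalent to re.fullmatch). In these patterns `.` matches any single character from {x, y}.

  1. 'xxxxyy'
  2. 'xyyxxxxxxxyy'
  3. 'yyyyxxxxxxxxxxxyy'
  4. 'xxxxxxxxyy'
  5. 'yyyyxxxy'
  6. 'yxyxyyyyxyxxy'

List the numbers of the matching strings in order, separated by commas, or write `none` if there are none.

1 → match
2 → no match
3 → match
4 → match
5 → match
6 → no match

1, 3, 4, 5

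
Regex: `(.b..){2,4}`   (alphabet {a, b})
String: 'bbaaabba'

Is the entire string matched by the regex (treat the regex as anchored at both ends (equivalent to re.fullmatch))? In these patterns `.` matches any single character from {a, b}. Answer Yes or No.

Yes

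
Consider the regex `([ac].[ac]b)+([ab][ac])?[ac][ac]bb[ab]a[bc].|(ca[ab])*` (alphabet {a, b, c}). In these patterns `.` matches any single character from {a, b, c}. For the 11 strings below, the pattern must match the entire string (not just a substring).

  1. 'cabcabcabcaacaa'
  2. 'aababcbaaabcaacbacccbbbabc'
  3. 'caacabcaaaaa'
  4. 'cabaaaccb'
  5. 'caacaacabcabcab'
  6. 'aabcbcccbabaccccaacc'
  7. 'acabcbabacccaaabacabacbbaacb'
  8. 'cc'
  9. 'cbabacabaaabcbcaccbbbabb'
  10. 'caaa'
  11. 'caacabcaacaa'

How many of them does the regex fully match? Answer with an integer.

1 → match
2 → no match
3 → no match
4 → no match
5 → match
6 → no match
7 → no match
8 → no match
9 → no match
10 → no match
11 → match
Total matched: 3

3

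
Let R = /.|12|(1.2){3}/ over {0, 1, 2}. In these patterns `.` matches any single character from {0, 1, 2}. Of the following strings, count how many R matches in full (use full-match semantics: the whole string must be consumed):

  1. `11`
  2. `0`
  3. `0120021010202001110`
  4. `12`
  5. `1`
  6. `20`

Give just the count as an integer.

3

1 → no match
2 → match
3 → no match
4 → match
5 → match
6 → no match
Total matched: 3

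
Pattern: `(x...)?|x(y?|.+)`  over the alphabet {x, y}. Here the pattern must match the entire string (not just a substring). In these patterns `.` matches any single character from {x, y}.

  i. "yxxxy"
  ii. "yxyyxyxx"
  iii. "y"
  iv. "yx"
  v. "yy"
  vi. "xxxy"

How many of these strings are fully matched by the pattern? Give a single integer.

i → no match
ii → no match
iii → no match
iv → no match
v → no match
vi → match
Total matched: 1

1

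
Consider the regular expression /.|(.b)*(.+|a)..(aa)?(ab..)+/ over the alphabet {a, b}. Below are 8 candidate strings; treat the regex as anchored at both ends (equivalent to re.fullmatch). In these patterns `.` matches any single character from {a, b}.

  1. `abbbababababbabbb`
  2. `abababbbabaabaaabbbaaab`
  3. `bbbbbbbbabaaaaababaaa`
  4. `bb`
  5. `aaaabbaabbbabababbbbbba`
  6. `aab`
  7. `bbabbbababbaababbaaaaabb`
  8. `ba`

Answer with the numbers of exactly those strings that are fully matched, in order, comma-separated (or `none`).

1 → match
2 → no match
3 → no match
4. `bb` → no match
5 → no match
6. `aab` → no match
7 → no match
8. `ba` → no match

1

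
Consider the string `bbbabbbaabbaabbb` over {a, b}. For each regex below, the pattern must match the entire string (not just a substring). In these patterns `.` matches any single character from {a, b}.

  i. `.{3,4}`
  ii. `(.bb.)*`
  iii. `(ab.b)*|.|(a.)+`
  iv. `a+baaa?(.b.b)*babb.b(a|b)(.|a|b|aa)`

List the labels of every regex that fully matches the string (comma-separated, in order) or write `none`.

i → no match
ii → match
iii → no match
iv → no match — must start with `a`

ii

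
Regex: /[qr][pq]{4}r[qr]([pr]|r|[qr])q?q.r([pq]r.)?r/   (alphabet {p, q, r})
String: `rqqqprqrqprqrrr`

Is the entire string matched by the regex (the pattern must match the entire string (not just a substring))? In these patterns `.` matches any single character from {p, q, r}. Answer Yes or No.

Yes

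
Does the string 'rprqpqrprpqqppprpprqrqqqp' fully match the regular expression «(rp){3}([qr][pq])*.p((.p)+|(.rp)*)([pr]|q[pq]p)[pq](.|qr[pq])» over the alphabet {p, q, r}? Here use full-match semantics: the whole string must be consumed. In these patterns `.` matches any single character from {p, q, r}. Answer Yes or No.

No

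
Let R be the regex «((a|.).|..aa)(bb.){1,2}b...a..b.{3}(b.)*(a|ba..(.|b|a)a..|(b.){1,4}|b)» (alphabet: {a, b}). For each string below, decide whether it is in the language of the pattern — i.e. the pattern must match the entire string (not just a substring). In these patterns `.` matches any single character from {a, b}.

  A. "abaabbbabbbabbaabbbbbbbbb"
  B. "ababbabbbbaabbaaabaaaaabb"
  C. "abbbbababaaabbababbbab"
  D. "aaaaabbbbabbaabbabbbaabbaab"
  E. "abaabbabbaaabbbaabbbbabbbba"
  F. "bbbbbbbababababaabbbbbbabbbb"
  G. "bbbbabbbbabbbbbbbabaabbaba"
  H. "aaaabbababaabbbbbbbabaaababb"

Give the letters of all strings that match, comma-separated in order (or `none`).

E, G, H

A → no match
B → no match
C → no match
D → no match
E → match
F → no match
G → match
H → match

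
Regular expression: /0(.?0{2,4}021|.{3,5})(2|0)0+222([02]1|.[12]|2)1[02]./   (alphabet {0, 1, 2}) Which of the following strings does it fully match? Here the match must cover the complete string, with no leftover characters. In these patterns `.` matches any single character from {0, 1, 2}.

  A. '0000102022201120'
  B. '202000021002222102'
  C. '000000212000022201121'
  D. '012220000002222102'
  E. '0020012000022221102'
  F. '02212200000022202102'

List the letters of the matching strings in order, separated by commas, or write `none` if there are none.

A → match
B → no match — must start with '0'
C → match
D → match
E → match
F → match

A, C, D, E, F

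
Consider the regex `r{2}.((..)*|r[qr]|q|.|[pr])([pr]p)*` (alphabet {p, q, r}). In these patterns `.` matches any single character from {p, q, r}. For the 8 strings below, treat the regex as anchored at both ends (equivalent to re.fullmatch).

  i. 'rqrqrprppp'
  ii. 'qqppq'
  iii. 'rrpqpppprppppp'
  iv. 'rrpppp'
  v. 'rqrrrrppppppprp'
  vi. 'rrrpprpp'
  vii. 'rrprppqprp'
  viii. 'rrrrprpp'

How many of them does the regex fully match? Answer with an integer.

i → no match
ii → no match — must start with 'r'
iii → match
iv → match
v → no match
vi → no match
vii → no match
viii → no match
Total matched: 2

2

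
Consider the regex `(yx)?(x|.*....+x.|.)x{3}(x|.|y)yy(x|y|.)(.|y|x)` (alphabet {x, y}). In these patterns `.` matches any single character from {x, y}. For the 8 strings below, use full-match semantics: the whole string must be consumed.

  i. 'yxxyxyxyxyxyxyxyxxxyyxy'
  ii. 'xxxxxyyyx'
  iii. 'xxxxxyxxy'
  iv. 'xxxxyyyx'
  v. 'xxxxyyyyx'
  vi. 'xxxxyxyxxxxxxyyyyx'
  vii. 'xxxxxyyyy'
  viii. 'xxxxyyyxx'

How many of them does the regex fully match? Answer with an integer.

5

i → no match
ii → match
iii → no match
iv → no match
v → match
vi → match
vii → match
viii → match
Total matched: 5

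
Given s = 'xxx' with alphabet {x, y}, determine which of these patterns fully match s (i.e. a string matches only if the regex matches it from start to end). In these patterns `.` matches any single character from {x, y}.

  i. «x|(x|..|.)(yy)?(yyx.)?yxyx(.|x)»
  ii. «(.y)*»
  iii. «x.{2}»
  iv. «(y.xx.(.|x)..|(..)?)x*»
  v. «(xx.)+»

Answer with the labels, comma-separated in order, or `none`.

iii, iv, v

i → no match
ii → no match
iii → match
iv → match
v → match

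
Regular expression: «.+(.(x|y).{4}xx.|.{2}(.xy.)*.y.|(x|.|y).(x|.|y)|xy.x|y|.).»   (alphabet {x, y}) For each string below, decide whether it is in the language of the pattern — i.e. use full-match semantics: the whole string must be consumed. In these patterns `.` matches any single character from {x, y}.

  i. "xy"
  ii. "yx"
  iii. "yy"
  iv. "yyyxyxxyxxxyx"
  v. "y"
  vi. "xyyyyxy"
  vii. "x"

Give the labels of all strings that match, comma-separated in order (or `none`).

i → no match
ii → no match
iii → no match
iv → match
v → no match
vi → match
vii → no match

iv, vi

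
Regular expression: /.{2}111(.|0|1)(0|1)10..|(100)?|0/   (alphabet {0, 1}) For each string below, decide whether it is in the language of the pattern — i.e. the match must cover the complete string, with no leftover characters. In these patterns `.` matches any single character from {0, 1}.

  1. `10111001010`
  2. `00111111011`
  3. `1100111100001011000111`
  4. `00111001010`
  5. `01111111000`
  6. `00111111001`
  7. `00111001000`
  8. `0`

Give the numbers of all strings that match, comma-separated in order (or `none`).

1. `10111001010` → match
2. `00111111011` → match
3 → no match
4. `00111001010` → match
5. `01111111000` → match
6. `00111111001` → match
7. `00111001000` → match
8. `0` → match

1, 2, 4, 5, 6, 7, 8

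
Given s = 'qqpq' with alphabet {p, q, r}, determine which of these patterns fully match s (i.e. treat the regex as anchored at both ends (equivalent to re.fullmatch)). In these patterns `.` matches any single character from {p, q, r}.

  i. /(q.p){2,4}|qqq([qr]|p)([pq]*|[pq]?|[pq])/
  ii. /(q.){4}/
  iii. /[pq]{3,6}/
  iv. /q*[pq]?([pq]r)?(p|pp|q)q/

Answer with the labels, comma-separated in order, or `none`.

iii, iv

i → no match
ii → no match
iii → match
iv → match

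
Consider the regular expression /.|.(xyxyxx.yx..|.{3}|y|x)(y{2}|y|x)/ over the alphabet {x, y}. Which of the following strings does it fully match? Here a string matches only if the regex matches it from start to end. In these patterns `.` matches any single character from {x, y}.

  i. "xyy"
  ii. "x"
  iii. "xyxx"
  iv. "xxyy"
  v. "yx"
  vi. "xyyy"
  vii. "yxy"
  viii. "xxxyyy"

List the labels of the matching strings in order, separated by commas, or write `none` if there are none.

i → match
ii → match
iii → no match
iv → match
v → no match
vi → match
vii → match
viii → match

i, ii, iv, vi, vii, viii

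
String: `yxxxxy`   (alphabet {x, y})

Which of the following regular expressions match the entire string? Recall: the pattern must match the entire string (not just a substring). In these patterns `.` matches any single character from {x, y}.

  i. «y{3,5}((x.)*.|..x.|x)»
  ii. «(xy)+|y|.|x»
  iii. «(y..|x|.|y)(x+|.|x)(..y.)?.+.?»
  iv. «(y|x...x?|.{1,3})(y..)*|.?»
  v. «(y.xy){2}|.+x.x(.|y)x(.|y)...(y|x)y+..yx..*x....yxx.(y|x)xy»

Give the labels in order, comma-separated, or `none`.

i → no match
ii → no match
iii → match
iv → no match
v → no match

iii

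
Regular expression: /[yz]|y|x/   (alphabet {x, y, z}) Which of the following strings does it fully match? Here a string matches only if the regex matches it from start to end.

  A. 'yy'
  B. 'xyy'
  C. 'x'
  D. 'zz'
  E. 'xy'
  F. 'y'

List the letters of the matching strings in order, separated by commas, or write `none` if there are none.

C, F

A. 'yy' → no match
B. 'xyy' → no match
C. 'x' → match
D. 'zz' → no match
E. 'xy' → no match
F. 'y' → match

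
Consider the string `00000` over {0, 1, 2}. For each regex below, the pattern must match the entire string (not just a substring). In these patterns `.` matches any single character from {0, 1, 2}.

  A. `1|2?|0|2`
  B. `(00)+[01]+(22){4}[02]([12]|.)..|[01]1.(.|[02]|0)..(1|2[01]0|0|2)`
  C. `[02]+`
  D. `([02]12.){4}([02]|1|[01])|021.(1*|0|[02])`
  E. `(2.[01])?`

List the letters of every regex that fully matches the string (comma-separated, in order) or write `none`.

A → no match
B → no match
C → match
D → no match
E → no match

C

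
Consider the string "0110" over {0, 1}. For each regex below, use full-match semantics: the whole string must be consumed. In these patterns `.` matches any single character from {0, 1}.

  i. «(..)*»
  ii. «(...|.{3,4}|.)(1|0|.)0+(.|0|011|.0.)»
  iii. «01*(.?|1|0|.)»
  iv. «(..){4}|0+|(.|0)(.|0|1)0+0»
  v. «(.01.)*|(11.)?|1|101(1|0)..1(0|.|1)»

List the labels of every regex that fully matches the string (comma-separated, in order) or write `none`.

i → match
ii → no match
iii → match
iv → no match
v → no match

i, iii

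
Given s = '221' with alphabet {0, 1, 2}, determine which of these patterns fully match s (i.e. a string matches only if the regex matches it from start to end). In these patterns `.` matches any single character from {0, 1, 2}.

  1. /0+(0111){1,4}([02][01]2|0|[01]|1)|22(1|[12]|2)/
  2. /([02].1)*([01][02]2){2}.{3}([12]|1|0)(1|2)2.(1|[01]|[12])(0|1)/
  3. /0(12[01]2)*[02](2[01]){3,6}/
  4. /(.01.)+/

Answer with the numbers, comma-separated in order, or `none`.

1 → match
2 → no match
3 → no match — must start with '0'
4 → no match

1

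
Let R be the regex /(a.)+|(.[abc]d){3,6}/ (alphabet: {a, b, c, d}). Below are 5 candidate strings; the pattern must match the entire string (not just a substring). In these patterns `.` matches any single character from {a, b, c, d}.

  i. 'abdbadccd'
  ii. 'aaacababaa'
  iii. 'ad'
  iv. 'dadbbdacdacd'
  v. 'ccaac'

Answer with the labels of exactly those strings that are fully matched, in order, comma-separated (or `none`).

i, ii, iii, iv

i → match
ii → match
iii → match
iv → match
v → no match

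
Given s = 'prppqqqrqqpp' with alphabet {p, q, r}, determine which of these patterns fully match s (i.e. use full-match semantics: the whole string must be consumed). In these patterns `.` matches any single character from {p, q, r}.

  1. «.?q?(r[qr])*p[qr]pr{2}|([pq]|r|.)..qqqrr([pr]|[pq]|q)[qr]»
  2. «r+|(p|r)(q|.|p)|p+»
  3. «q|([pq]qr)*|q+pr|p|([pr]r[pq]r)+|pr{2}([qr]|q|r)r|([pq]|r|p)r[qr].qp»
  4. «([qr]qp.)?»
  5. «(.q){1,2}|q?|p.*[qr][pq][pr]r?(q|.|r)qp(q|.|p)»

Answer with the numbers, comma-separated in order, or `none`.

1 → no match
2 → no match
3 → no match
4 → no match
5 → match

5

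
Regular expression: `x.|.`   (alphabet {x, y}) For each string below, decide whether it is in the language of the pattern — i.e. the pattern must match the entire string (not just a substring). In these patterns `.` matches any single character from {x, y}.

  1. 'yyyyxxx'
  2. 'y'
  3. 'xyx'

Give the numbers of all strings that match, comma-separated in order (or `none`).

1 → no match
2 → match
3 → no match

2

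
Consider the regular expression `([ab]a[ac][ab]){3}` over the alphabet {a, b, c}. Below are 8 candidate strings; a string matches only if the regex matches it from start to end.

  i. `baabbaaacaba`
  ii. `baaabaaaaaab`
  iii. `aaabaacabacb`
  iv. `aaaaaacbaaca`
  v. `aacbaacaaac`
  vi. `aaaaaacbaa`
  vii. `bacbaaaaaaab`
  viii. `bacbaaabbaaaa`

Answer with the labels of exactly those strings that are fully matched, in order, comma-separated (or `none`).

i → no match
ii → match
iii → match
iv → match
v → no match
vi → no match
vii → match
viii → no match

ii, iii, iv, vii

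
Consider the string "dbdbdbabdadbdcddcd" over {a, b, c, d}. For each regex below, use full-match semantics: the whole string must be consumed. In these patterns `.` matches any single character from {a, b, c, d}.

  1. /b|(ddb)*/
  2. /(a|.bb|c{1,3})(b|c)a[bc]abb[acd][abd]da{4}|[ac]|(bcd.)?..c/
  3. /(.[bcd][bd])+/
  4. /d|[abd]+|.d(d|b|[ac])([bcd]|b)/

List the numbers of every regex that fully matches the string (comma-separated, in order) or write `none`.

3

1 → no match
2 → no match
3 → match
4 → no match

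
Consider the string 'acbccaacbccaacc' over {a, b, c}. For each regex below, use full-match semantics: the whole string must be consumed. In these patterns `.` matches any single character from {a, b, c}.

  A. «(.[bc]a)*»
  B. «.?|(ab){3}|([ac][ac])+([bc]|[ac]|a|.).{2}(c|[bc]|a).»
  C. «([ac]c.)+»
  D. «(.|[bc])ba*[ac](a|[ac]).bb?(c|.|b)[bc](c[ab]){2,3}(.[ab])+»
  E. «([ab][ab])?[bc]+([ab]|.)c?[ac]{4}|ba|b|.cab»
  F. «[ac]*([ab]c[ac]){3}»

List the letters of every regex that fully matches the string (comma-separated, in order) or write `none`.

A → no match
B → no match
C → match
D → no match
E → no match
F → no match

C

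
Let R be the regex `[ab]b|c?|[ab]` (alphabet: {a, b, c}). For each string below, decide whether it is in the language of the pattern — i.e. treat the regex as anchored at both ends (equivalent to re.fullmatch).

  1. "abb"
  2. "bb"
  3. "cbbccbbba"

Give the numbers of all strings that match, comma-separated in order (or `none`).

2

1 → no match
2 → match
3 → no match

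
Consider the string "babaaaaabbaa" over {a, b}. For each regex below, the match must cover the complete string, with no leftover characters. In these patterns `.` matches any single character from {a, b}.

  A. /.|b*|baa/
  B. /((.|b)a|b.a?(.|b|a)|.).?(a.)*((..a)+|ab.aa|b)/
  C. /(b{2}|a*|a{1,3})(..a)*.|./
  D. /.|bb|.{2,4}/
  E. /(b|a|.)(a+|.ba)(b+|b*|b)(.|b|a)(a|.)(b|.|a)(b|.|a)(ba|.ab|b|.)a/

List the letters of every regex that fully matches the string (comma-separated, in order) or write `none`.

B

A → no match
B → match
C → no match
D → no match
E → no match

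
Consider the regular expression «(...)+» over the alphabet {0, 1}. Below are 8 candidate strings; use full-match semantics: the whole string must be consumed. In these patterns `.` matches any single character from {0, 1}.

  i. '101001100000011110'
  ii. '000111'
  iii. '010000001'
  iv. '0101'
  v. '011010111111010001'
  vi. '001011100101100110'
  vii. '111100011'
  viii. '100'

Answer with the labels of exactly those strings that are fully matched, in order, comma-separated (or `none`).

i, ii, iii, v, vi, vii, viii

i → match
ii. '000111' → match
iii. '010000001' → match
iv. '0101' → no match
v → match
vi → match
vii. '111100011' → match
viii. '100' → match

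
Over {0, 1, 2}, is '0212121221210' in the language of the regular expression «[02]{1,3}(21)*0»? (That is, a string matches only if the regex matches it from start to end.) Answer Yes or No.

No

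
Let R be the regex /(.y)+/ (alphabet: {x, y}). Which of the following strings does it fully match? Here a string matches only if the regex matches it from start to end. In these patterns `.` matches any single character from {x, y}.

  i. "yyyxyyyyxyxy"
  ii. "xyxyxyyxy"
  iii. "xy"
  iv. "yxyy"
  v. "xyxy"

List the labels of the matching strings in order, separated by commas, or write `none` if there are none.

i. "yyyxyyyyxyxy" → no match
ii. "xyxyxyyxy" → no match
iii. "xy" → match
iv. "yxyy" → no match
v. "xyxy" → match

iii, v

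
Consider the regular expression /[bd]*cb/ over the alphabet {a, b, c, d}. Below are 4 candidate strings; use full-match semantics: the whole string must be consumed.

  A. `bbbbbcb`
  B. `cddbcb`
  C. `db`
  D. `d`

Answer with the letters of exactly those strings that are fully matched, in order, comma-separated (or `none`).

A → match
B → no match
C → no match — must end with `cb`
D → no match — must end with `cb`

A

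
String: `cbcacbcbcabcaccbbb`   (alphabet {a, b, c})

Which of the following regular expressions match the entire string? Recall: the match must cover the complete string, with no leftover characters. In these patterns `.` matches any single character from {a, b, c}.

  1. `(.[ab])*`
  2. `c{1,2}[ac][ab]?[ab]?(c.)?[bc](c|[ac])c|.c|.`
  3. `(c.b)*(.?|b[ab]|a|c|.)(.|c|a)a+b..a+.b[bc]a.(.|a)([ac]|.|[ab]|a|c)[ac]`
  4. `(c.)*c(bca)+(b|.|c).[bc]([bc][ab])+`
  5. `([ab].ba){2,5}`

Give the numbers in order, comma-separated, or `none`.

4

1 → no match
2 → no match
3 → no match
4 → match
5 → no match — must end with `ba`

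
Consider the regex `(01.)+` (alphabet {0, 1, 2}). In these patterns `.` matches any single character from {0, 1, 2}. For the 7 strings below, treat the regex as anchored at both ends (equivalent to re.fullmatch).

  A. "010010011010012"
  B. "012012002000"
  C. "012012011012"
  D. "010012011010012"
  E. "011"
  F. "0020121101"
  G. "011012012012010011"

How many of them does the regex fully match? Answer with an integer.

A → match
B. "012012002000" → no match
C. "012012011012" → match
D → match
E. "011" → match
F. "0020121101" → no match — must start with "01"
G → match
Total matched: 5

5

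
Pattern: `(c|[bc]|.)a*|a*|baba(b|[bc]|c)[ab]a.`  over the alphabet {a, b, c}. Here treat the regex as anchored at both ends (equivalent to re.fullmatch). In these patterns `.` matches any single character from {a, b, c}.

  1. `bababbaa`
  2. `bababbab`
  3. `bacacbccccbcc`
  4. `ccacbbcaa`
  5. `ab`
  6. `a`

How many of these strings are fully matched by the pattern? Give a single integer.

1. `bababbaa` → match
2. `bababbab` → match
3 → no match
4. `ccacbbcaa` → no match
5. `ab` → no match
6. `a` → match
Total matched: 3

3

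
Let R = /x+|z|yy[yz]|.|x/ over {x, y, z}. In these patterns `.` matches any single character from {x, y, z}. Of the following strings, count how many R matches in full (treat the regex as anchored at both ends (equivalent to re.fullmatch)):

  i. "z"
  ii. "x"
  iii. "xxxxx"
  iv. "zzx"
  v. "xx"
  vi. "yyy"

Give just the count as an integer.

5

i. "z" → match
ii. "x" → match
iii. "xxxxx" → match
iv. "zzx" → no match
v. "xx" → match
vi. "yyy" → match
Total matched: 5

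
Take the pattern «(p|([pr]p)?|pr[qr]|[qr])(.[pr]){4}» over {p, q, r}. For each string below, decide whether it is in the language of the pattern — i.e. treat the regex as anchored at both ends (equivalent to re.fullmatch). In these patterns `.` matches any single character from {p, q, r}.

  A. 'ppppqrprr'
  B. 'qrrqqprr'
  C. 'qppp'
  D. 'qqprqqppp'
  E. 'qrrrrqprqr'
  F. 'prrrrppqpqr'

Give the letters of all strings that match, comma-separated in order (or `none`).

A. 'ppppqrprr' → no match
B. 'qrrqqprr' → no match
C. 'qppp' → no match
D. 'qqprqqppp' → no match
E. 'qrrrrqprqr' → no match
F. 'prrrrppqpqr' → match

F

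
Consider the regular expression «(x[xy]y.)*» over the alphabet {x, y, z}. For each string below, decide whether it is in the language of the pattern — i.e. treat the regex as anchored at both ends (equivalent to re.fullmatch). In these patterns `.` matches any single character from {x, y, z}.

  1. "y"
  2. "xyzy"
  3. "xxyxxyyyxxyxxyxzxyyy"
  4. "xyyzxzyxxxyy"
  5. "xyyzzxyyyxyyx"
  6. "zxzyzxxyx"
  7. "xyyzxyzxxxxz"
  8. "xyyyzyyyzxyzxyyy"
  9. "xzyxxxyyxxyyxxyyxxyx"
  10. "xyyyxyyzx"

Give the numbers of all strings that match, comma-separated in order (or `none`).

1 → no match
2 → no match
3 → no match
4 → no match
5 → no match
6 → no match
7 → no match
8 → no match
9 → no match
10 → no match

none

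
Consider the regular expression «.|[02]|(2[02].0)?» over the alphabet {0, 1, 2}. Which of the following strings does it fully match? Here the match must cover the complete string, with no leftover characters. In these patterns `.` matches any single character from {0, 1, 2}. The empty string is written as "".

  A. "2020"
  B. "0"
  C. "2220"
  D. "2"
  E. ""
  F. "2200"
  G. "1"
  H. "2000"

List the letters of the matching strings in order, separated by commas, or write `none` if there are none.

A, B, C, D, E, F, G, H

A → match
B → match
C → match
D → match
E → match
F → match
G → match
H → match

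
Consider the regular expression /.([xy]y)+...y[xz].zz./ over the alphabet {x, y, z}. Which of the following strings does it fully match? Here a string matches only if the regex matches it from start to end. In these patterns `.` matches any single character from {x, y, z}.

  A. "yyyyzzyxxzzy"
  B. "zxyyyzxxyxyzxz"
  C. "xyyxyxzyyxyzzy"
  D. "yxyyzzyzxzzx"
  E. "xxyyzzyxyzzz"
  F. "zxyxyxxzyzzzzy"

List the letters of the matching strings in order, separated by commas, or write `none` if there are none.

A → match
B → no match
C → match
D → match
E → match
F → match

A, C, D, E, F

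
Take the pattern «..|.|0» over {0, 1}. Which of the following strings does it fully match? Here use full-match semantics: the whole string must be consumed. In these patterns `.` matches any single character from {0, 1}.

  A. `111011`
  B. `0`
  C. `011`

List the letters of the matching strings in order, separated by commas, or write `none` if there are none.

A → no match
B → match
C → no match

B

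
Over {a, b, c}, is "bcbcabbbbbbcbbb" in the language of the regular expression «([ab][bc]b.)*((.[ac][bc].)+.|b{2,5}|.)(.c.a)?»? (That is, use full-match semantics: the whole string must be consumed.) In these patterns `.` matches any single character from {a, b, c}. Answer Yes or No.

Yes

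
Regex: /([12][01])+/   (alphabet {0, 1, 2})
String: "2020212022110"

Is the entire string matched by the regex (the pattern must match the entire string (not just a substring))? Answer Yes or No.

No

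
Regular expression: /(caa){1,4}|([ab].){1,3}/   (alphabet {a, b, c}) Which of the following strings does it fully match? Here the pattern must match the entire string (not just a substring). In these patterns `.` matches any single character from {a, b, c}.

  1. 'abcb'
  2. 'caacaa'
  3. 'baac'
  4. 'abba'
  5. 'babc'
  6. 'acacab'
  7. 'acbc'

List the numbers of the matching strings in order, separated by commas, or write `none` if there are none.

2, 3, 4, 5, 6, 7

1 → no match
2 → match
3 → match
4 → match
5 → match
6 → match
7 → match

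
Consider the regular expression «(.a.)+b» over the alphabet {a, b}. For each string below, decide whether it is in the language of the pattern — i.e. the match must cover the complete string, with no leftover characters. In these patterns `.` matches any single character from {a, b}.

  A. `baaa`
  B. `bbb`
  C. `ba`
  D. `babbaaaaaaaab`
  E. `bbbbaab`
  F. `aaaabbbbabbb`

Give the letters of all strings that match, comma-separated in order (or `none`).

A. `baaa` → no match — must end with `b`
B. `bbb` → no match
C. `ba` → no match — must end with `b`
D → match
E. `bbbbaab` → no match
F. `aaaabbbbabbb` → no match

D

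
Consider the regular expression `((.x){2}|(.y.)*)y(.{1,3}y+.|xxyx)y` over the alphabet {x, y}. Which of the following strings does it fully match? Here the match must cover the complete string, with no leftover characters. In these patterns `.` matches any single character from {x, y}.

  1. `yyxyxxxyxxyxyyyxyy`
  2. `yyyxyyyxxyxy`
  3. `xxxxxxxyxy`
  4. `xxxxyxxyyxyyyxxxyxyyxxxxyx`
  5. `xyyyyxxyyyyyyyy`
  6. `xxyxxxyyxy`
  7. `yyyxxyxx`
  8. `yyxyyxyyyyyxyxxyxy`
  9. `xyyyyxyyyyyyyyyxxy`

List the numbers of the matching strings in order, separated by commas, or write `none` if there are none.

1 → no match
2 → match
3 → no match
4 → no match — must end with `y`
5 → match
6 → no match
7 → no match — must end with `y`
8 → match
9 → no match

2, 5, 8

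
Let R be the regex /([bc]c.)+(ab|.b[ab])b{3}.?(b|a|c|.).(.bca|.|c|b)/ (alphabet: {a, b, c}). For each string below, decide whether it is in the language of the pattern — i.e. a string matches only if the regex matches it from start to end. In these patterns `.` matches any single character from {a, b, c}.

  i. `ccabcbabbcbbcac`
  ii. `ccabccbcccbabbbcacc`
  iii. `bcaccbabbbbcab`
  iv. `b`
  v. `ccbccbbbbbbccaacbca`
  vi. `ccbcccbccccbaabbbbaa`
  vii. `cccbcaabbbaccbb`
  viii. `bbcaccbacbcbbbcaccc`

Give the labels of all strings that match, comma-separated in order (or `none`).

ii, iii

i → no match
ii → match
iii → match
iv. `b` → no match
v → no match
vi → no match
vii → no match
viii → no match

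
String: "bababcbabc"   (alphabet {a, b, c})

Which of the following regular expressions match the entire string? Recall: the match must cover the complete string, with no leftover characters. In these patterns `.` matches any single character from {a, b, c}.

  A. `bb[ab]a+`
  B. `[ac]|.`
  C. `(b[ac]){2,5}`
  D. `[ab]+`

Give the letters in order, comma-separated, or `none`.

C

A → no match — must start with "bb"
B → no match
C → match
D → no match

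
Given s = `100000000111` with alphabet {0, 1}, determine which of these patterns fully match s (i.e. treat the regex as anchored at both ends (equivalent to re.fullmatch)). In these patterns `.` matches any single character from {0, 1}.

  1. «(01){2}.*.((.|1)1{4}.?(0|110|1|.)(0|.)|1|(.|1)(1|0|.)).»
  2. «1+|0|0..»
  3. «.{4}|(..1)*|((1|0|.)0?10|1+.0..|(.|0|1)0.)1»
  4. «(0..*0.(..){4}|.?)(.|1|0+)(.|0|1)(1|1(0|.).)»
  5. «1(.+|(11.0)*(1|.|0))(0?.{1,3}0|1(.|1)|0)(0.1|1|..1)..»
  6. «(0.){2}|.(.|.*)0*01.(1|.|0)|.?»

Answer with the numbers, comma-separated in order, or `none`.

4, 5, 6

1 → no match — must start with `01`
2 → no match
3 → no match
4 → match
5 → match
6 → match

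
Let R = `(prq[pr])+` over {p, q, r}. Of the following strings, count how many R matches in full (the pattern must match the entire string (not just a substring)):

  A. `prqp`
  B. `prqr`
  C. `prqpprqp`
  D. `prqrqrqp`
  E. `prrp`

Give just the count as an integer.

A. `prqp` → match
B. `prqr` → match
C. `prqpprqp` → match
D. `prqrqrqp` → no match
E. `prrp` → no match — must start with `prq`
Total matched: 3

3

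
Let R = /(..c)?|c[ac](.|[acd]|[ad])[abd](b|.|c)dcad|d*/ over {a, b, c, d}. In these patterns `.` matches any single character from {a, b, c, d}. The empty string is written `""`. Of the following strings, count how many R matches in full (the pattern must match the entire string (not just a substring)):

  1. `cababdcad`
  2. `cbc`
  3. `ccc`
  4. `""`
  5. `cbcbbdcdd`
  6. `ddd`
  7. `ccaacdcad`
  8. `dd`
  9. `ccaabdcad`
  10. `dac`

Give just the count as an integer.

1 → match
2 → match
3 → match
4 → match
5 → no match
6 → match
7 → match
8 → match
9 → match
10 → match
Total matched: 9

9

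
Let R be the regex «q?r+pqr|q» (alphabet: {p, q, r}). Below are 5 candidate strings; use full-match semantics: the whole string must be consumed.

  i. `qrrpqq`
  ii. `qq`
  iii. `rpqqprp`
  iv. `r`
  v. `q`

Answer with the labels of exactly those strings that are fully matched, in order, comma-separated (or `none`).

v

i → no match
ii → no match
iii → no match
iv → no match
v → match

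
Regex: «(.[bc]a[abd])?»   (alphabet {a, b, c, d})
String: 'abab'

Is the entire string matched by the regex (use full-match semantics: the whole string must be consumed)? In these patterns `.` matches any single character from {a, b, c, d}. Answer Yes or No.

Yes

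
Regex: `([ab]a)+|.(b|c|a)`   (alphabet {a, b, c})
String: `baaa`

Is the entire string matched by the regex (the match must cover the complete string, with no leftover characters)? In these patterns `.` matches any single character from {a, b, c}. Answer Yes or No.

Yes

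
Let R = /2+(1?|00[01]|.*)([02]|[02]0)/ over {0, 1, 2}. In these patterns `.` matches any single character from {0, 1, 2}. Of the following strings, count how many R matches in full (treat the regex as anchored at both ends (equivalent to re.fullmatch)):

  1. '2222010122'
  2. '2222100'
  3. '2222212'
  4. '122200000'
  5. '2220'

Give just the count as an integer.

4

1 → match
2 → match
3 → match
4 → no match — must start with '2'
5 → match
Total matched: 4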